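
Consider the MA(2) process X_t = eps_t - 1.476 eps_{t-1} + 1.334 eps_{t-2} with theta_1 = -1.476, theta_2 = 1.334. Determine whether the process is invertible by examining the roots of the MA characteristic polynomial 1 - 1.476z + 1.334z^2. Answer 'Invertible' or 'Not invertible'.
\text{Not invertible}

The MA(q) characteristic polynomial is P(z) = 1 - 1.476z + 1.334z^2.
Invertibility requires all roots to lie outside the unit circle, i.e. |z| > 1 for every root.
Set 1 + (-1.476) z + (1.334) z^2 = 0, i.e. a z^2 + b z + c = 0 with a = 1.334, b = -1.476, c = 1.
Discriminant D = b^2 - 4ac = (-1.476)^2 - 4*(1.334)*1 = 2.178576 - (5.336) = -3.157424.
D < 0, so the roots are the complex-conjugate pair z = (-b +/- i sqrt(-D)) / (2a) = 0.5532 +/- 0.666i.
For a conjugate pair |z|^2 = z * conj(z) = (product of roots) = c/a = 1/(1.334) = 0.749625, so |z| = sqrt(0.749625) = 0.8658 for both roots.
Moduli of all roots: 0.8658, 0.8658.
All moduli strictly greater than 1? No.
Verdict: Not invertible.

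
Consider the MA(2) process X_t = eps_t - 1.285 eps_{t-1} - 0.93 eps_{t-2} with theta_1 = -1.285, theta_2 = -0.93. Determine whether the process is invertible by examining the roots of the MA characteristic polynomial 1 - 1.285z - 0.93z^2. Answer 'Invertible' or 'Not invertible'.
\text{Not invertible}

The MA(q) characteristic polynomial is P(z) = 1 - 1.285z - 0.93z^2.
Invertibility requires all roots to lie outside the unit circle, i.e. |z| > 1 for every root.
Set 1 + (-1.285) z + (-0.93) z^2 = 0, i.e. a z^2 + b z + c = 0 with a = -0.93, b = -1.285, c = 1.
Discriminant D = b^2 - 4ac = (-1.285)^2 - 4*(-0.93)*1 = 1.651225 - (-3.72) = 5.371225.
D >= 0, so the roots are real: z = (-b +/- sqrt(D)) / (2a) = (1.285 +/- 2.31759) / (-1.86).
  z_1 = (1.285 + 2.31759) / (-1.86) = -1.9369,   |z_1| = 1.9369.
  z_2 = (1.285 - 2.31759) / (-1.86) = 0.5552,   |z_2| = 0.5552.
Moduli of all roots: 1.9369, 0.5552.
All moduli strictly greater than 1? No.
Verdict: Not invertible.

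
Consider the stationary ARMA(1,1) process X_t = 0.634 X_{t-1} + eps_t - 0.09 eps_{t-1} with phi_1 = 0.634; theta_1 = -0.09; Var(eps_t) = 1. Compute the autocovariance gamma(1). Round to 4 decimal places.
\gamma(1) = 0.8577

Multiply the model equation by X_{t-k} and take expectations. With theta_0 = psi_0 = 1 and psi_j the MA(infinity) weights, this gives
  gamma(k) - sum_i phi_i gamma(k-i) = c_k,
  c_k = sigma^2 * sum_{j=k..q} theta_j psi_{j-k}   (c_k = 0 for k > q),
using gamma(-m) = gamma(m).
psi-weights needed (psi_j = theta_j + sum_i phi_i psi_{j-i}):
  psi_1 = theta_1 + phi_1 = -0.09 + (0.634) = 0.544
Right-hand sides:
  c_0 = sigma^2 (1 + theta_1 psi_1) = 1 * (1 + (-0.09)(0.544)) = 1 * 0.95104 = 0.95104
  c_1 = sigma^2 theta_1 = 1 * (-0.09) = -0.09
  c_2 = 0
Equations for k = 0 and k = 1 (AR order 1):
  gamma(0) = phi_1 gamma(1) + c_0
  gamma(1) = phi_1 gamma(0) + c_1
Substituting the second into the first: gamma(0) (1 - phi_1^2) = c_0 + phi_1 c_1, so
  gamma(0) = (c_0 + phi_1 c_1) / (1 - phi_1^2) = (0.95104 + (0.634)(-0.09)) / (1 - (0.634)^2) = 0.89398 / 0.598044 = 1.49484.
  gamma(1) = phi_1 gamma(0) + c_1 = (0.634)(1.49484) + (-0.09) = 0.857728.
Therefore gamma(1) = 0.8577 (to 4 decimal places).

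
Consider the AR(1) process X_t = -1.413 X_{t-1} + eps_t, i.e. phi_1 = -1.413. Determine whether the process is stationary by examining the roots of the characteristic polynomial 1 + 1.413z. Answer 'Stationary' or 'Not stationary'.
\text{Not stationary}

The AR(p) characteristic polynomial is P(z) = 1 + 1.413z.
Stationarity requires all roots to lie outside the unit circle, i.e. |z| > 1 for every root.
This is linear in z: 1 + (1.413) z = 0  =>  z = -1/(1.413) = -0.707714,  |z| = 0.707714.
Moduli of all roots: 0.7077.
All moduli strictly greater than 1? No.
Verdict: Not stationary.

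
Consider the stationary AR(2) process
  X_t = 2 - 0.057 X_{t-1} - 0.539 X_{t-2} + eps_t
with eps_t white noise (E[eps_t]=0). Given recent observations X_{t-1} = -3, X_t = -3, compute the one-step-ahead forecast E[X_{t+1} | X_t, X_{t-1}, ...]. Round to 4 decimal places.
E[X_{t+1} \mid \mathcal F_t] = 3.7880

For an AR(p) model X_t = c + sum_i phi_i X_{t-i} + eps_t, the
one-step-ahead conditional mean is
  E[X_{t+1} | X_t, ...] = c + sum_i phi_i X_{t+1-i}.
Substitute known values:
  E[X_{t+1} | ...] = 2 + (-0.057) * (-3) + (-0.539) * (-3)
                   = 3.7880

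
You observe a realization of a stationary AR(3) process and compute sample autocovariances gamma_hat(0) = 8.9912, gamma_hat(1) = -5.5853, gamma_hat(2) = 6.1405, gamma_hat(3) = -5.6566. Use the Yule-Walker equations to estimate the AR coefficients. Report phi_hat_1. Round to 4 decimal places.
\hat\phi_{1} = -0.2080

The Yule-Walker equations for an AR(p) process read, in matrix form,
  Gamma_p phi = r_p,   with   (Gamma_p)_{ij} = gamma(|i - j|),
                       (r_p)_i = gamma(i),   i,j = 1..p.
Substitute the sample gammas (Toeplitz matrix and right-hand side of size 3):
  Gamma_p = [[8.9912, -5.5853, 6.1405], [-5.5853, 8.9912, -5.5853], [6.1405, -5.5853, 8.9912]]
  r_p     = [-5.5853, 6.1405, -5.6566]
Written out (R1..R3):
  (R1) 8.9912 phi_1 - 5.5853 phi_2 + 6.1405 phi_3 = -5.5853
  (R2) -5.5853 phi_1 + 8.9912 phi_2 - 5.5853 phi_3 = 6.1405
  (R3) 6.1405 phi_1 - 5.5853 phi_2 + 8.9912 phi_3 = -5.6566
Gaussian elimination:
  R2 <- R2 - (-5.5853/8.9912) R1 = R2 - (-0.621196) R1:  5.521632 phi_2 - 1.770844 phi_3 = 2.670932
  R3 <- R3 - (6.1405/8.9912) R1 = R3 - (0.682946) R1:  -1.770844 phi_2 + 4.797573 phi_3 = -1.842144
  R3 <- R3 - (-1.770844/5.521632) R2 = R3 - (-0.32071) R2:  4.229645 phi_3 = -0.985549
Back-substitution:
  phi_hat_3 = -0.985549 / 4.229645 = -0.23301
  phi_hat_2 = (2.670932 - (-1.770844)(-0.23301)) / 5.521632 = 0.408993
  phi_hat_1 = (-5.5853 - (-5.5853)(0.408993) - (6.1405)(-0.23301)) / 8.9912 = -0.207998
So phi_hat = [-0.2080, 0.4090, -0.2330].
Therefore phi_hat_1 = -0.2080.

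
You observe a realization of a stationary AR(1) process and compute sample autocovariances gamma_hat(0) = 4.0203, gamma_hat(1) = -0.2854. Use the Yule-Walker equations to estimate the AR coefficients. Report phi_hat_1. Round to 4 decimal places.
\hat\phi_{1} = -0.0710

The Yule-Walker equations for an AR(p) process read, in matrix form,
  Gamma_p phi = r_p,   with   (Gamma_p)_{ij} = gamma(|i - j|),
                       (r_p)_i = gamma(i),   i,j = 1..p.
Substitute the sample gammas (Toeplitz matrix and right-hand side of size 1):
  Gamma_p = [[4.0203]]
  r_p     = [-0.2854]
With p = 1 this is the single equation gamma(0) phi_1 = gamma(1):
  phi_hat_1 = gamma(1) / gamma(0) = -0.2854 / 4.0203 = -0.0710.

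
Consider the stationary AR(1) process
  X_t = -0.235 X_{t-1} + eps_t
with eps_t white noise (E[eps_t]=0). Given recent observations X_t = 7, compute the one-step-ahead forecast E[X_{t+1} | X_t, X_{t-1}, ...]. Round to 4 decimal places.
E[X_{t+1} \mid \mathcal F_t] = -1.6450

For an AR(p) model X_t = c + sum_i phi_i X_{t-i} + eps_t, the
one-step-ahead conditional mean is
  E[X_{t+1} | X_t, ...] = c + sum_i phi_i X_{t+1-i}.
Substitute known values:
  E[X_{t+1} | ...] = (-0.235) * (7)
                   = -1.6450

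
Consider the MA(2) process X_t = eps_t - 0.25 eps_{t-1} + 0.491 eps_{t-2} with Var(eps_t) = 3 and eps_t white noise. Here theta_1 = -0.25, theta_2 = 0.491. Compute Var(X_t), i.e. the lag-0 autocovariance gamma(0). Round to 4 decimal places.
\gamma(0) = 3.9107

For an MA(q) process X_t = eps_t + sum_i theta_i eps_{t-i} with
Var(eps_t) = sigma^2, the variance is
  gamma(0) = sigma^2 * (1 + sum_i theta_i^2).
  sum_i theta_i^2 = (-0.25)^2 + (0.491)^2 = 0.0625 + 0.241081 = 0.303581.
  gamma(0) = 3 * (1 + 0.303581) = 3 * 1.303581 = 3.910743, which rounds to 3.9107.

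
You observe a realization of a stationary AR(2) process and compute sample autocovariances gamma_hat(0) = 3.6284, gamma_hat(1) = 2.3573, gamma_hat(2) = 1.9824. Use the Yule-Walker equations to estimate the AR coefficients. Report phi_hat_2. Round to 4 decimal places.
\hat\phi_{2} = 0.2150

The Yule-Walker equations for an AR(p) process read, in matrix form,
  Gamma_p phi = r_p,   with   (Gamma_p)_{ij} = gamma(|i - j|),
                       (r_p)_i = gamma(i),   i,j = 1..p.
Substitute the sample gammas (Toeplitz matrix and right-hand side of size 2):
  Gamma_p = [[3.6284, 2.3573], [2.3573, 3.6284]]
  r_p     = [2.3573, 1.9824]
Written out:
  3.6284 phi_1 + 2.3573 phi_2 = 2.3573
  2.3573 phi_1 + 3.6284 phi_2 = 1.9824
Solve by Cramer's rule:
  det = gamma(0)^2 - gamma(1)^2 = (3.6284)^2 - (2.3573)^2 = 13.16528656 - 5.55686329 = 7.60842327
  phi_hat_1 = [gamma(1) gamma(0) - gamma(1) gamma(2)] / det = [(2.3573)(3.6284) - (2.3573)(1.9824)] / 7.60842327 = 3.8801158 / 7.60842327 = 0.51
  phi_hat_2 = [gamma(0) gamma(2) - gamma(1)^2] / det = [(3.6284)(1.9824) - (2.3573)^2] / 7.60842327 = 1.63607687 / 7.60842327 = 0.215
So phi_hat = [0.5100, 0.2150].
Therefore phi_hat_2 = 0.2150.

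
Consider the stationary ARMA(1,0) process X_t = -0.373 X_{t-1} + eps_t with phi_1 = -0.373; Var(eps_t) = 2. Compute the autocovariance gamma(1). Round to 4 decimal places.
\gamma(1) = -0.8666

Multiply the model equation by X_{t-k} and take expectations. With theta_0 = psi_0 = 1 and psi_j the MA(infinity) weights, this gives
  gamma(k) - sum_i phi_i gamma(k-i) = c_k,
  c_k = sigma^2 * sum_{j=k..q} theta_j psi_{j-k}   (c_k = 0 for k > q),
using gamma(-m) = gamma(m).
Pure AR (q = 0): c_0 = sigma^2 = 2, c_k = 0 for k >= 1.
Equations for k = 0 and k = 1 (AR order 1):
  gamma(0) = phi_1 gamma(1) + c_0
  gamma(1) = phi_1 gamma(0) + c_1
Substituting the second into the first: gamma(0) (1 - phi_1^2) = c_0 + phi_1 c_1, so
  gamma(0) = c_0 / (1 - phi_1^2) = 2 / (1 - (-0.373)^2) = 2 / 0.860871 = 2.323228.
  gamma(1) = phi_1 gamma(0) = (-0.373)(2.323228) = -0.866564.
Therefore gamma(1) = -0.8666 (to 4 decimal places).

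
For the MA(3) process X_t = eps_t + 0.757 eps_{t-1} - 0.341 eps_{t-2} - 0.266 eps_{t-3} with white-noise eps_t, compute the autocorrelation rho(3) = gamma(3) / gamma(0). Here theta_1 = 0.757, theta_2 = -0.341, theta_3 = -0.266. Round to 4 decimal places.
\rho(3) = -0.1511

For an MA(q) process with theta_0 = 1, the autocovariance is
  gamma(k) = sigma^2 * sum_{i=0..q-k} theta_i * theta_{i+k},
and rho(k) = gamma(k) / gamma(0). Sigma^2 cancels.
  numerator   = (1)*(-0.266) = -0.266.
  denominator = (1)^2 + (0.757)^2 + (-0.341)^2 + (-0.266)^2 = 1.760086.
  rho(3) = -0.266 / 1.760086 = -0.1511.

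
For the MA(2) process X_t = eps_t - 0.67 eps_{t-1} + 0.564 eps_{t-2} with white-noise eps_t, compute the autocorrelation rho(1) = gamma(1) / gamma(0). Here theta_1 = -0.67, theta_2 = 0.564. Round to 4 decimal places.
\rho(1) = -0.5930

For an MA(q) process with theta_0 = 1, the autocovariance is
  gamma(k) = sigma^2 * sum_{i=0..q-k} theta_i * theta_{i+k},
and rho(k) = gamma(k) / gamma(0). Sigma^2 cancels.
  numerator   = (1)*(-0.67) + (-0.67)*(0.564) = -1.04788.
  denominator = (1)^2 + (-0.67)^2 + (0.564)^2 = 1.766996.
  rho(1) = -1.04788 / 1.766996 = -0.5930.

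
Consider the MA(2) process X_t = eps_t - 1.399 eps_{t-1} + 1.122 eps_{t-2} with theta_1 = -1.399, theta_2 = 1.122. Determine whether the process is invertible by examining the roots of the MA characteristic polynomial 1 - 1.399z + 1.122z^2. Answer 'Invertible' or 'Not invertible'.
\text{Not invertible}

The MA(q) characteristic polynomial is P(z) = 1 - 1.399z + 1.122z^2.
Invertibility requires all roots to lie outside the unit circle, i.e. |z| > 1 for every root.
Set 1 + (-1.399) z + (1.122) z^2 = 0, i.e. a z^2 + b z + c = 0 with a = 1.122, b = -1.399, c = 1.
Discriminant D = b^2 - 4ac = (-1.399)^2 - 4*(1.122)*1 = 1.957201 - (4.488) = -2.530799.
D < 0, so the roots are the complex-conjugate pair z = (-b +/- i sqrt(-D)) / (2a) = 0.6234 +/- 0.7089i.
For a conjugate pair |z|^2 = z * conj(z) = (product of roots) = c/a = 1/(1.122) = 0.891266, so |z| = sqrt(0.891266) = 0.9441 for both roots.
Moduli of all roots: 0.9441, 0.9441.
All moduli strictly greater than 1? No.
Verdict: Not invertible.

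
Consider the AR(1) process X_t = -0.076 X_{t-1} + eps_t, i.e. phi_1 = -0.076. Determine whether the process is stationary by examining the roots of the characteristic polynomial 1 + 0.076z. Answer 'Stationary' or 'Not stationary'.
\text{Stationary}

The AR(p) characteristic polynomial is P(z) = 1 + 0.076z.
Stationarity requires all roots to lie outside the unit circle, i.e. |z| > 1 for every root.
This is linear in z: 1 + (0.076) z = 0  =>  z = -1/(0.076) = -13.157895,  |z| = 13.157895.
Moduli of all roots: 13.1579.
All moduli strictly greater than 1? Yes.
Verdict: Stationary.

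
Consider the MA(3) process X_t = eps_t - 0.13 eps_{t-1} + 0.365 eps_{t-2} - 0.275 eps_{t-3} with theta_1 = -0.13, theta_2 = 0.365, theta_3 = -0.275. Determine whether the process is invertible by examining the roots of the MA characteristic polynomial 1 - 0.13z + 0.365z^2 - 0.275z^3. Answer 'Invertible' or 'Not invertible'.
\text{Invertible}

The MA(q) characteristic polynomial is P(z) = 1 - 0.13z + 0.365z^2 - 0.275z^3.
Invertibility requires all roots to lie outside the unit circle, i.e. |z| > 1 for every root.
Degree 3: look for a simple real root z0 first, then factor out (1 - z/z0) and solve the remaining quadratic.
Testing z0 = 2: P(2) = 1 + (-0.13)(2) + (0.365)(2)^2 + (-0.275)(2)^3
  = 1 + (-0.26) + (1.46) + (-2.2) = 0.  So z_0 = 2 is a root, |z_0| = 2.
Divide out the factor (1 - 0.5 z) = (1 - z/z0) (since 1/z0 = 0.5):
  P(z) = (1 - 0.5 z)(1 + (0.37) z + (0.55) z^2)
  [check: z-coef 0.37 - (0.5) = -0.13; z^2-coef 0.55 - (0.5)(0.37) = 0.365; z^3-coef -(0.5)(0.55) = -0.275.]
Remaining roots from the quadratic factor 1 + (0.37) z + (0.55) z^2:
  Set 1 + (0.37) z + (0.55) z^2 = 0, i.e. a z^2 + b z + c = 0 with a = 0.55, b = 0.37, c = 1.
  Discriminant D = b^2 - 4ac = (0.37)^2 - 4*(0.55)*1 = 0.1369 - (2.2) = -2.0631.
  D < 0, so the roots are the complex-conjugate pair z = (-b +/- i sqrt(-D)) / (2a) = -0.3364 +/- 1.3058i.
  For a conjugate pair |z|^2 = z * conj(z) = (product of roots) = c/a = 1/(0.55) = 1.818182, so |z| = sqrt(1.818182) = 1.3484 for both roots.
Moduli of all roots: 2.0000, 1.3484, 1.3484.
All moduli strictly greater than 1? Yes.
Verdict: Invertible.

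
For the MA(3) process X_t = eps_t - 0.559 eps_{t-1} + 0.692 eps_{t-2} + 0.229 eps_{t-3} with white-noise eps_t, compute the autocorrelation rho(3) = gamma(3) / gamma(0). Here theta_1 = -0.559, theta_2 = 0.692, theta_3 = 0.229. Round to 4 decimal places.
\rho(3) = 0.1242

For an MA(q) process with theta_0 = 1, the autocovariance is
  gamma(k) = sigma^2 * sum_{i=0..q-k} theta_i * theta_{i+k},
and rho(k) = gamma(k) / gamma(0). Sigma^2 cancels.
  numerator   = (1)*(0.229) = 0.229.
  denominator = (1)^2 + (-0.559)^2 + (0.692)^2 + (0.229)^2 = 1.843786.
  rho(3) = 0.229 / 1.843786 = 0.1242.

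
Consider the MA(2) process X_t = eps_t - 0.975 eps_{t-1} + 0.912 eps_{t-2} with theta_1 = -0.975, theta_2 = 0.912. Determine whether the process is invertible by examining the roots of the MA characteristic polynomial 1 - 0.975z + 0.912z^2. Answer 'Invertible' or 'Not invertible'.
\text{Invertible}

The MA(q) characteristic polynomial is P(z) = 1 - 0.975z + 0.912z^2.
Invertibility requires all roots to lie outside the unit circle, i.e. |z| > 1 for every root.
Set 1 + (-0.975) z + (0.912) z^2 = 0, i.e. a z^2 + b z + c = 0 with a = 0.912, b = -0.975, c = 1.
Discriminant D = b^2 - 4ac = (-0.975)^2 - 4*(0.912)*1 = 0.950625 - (3.648) = -2.697375.
D < 0, so the roots are the complex-conjugate pair z = (-b +/- i sqrt(-D)) / (2a) = 0.5345 +/- 0.9004i.
For a conjugate pair |z|^2 = z * conj(z) = (product of roots) = c/a = 1/(0.912) = 1.096491, so |z| = sqrt(1.096491) = 1.0471 for both roots.
Moduli of all roots: 1.0471, 1.0471.
All moduli strictly greater than 1? Yes.
Verdict: Invertible.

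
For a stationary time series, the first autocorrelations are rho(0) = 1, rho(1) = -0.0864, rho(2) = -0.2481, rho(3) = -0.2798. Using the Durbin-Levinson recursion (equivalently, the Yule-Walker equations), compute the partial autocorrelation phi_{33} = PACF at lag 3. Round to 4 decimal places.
\phi_{33} = -0.3550

The PACF at lag k is phi_{kk}, the last component of the solution
to the Yule-Walker system G_k phi = r_k where
  (G_k)_{ij} = rho(|i - j|), (r_k)_i = rho(i), i,j = 1..k.
Equivalently, Durbin-Levinson gives phi_{kk} iteratively:
  phi_{11} = rho(1)
  phi_{kk} = [rho(k) - sum_{j=1..k-1} phi_{k-1,j} rho(k-j)]
            / [1 - sum_{j=1..k-1} phi_{k-1,j} rho(j)],
  phi_{k,j} = phi_{k-1,j} - phi_{kk} phi_{k-1,k-j},  j = 1..k-1.
Step k = 1:
  phi_11 = rho(1) = -0.0864.
Step k = 2:
  phi_22 = [rho(2) - phi_11 rho(1)] / [1 - phi_11 rho(1)] = [-0.2481 - (-0.0864)(-0.0864)] / [1 - (-0.0864)(-0.0864)]
         = -0.25556496 / 0.99253504 = -0.257487.
  Update: phi_21 = phi_11 - phi_22 phi_11 = -0.0864 - (-0.257487)(-0.0864) = -0.108647.
Step k = 3:
  phi_33 = [rho(3) - phi_21 rho(2) - phi_22 rho(1)] / [1 - phi_21 rho(1) - phi_22 rho(2)]
    numerator   = -0.2798 - (-0.108647)(-0.2481) - (-0.257487)(-0.0864) = -0.32900218
    denominator = 1 - (-0.108647)(-0.0864) - (-0.257487)(-0.2481) = 0.92673036
  phi_33 = -0.32900218 / 0.92673036 = -0.355.
Therefore phi_{33} = -0.3550.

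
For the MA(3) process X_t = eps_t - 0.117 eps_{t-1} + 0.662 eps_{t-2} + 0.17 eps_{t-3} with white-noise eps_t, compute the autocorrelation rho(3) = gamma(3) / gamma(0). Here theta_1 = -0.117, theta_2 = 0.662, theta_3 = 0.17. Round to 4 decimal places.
\rho(3) = 0.1148

For an MA(q) process with theta_0 = 1, the autocovariance is
  gamma(k) = sigma^2 * sum_{i=0..q-k} theta_i * theta_{i+k},
and rho(k) = gamma(k) / gamma(0). Sigma^2 cancels.
  numerator   = (1)*(0.17) = 0.17.
  denominator = (1)^2 + (-0.117)^2 + (0.662)^2 + (0.17)^2 = 1.480833.
  rho(3) = 0.17 / 1.480833 = 0.1148.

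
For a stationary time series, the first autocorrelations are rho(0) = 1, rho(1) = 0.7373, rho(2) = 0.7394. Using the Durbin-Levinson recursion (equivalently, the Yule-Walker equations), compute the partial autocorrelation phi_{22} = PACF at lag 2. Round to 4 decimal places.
\phi_{22} = 0.4290

The PACF at lag k is phi_{kk}, the last component of the solution
to the Yule-Walker system G_k phi = r_k where
  (G_k)_{ij} = rho(|i - j|), (r_k)_i = rho(i), i,j = 1..k.
Equivalently, Durbin-Levinson gives phi_{kk} iteratively:
  phi_{11} = rho(1)
  phi_{kk} = [rho(k) - sum_{j=1..k-1} phi_{k-1,j} rho(k-j)]
            / [1 - sum_{j=1..k-1} phi_{k-1,j} rho(j)],
  phi_{k,j} = phi_{k-1,j} - phi_{kk} phi_{k-1,k-j},  j = 1..k-1.
Step k = 1:
  phi_11 = rho(1) = 0.7373.
Step k = 2:
  phi_22 = [rho(2) - phi_11 rho(1)] / [1 - phi_11 rho(1)] = [0.7394 - (0.7373)(0.7373)] / [1 - (0.7373)(0.7373)]
         = 0.19578871 / 0.45638871 = 0.429.
Therefore phi_{22} = 0.4290.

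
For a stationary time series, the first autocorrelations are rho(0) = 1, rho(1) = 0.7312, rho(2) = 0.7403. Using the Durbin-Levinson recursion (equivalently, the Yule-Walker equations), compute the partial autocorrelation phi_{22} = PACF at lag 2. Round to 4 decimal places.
\phi_{22} = 0.4419

The PACF at lag k is phi_{kk}, the last component of the solution
to the Yule-Walker system G_k phi = r_k where
  (G_k)_{ij} = rho(|i - j|), (r_k)_i = rho(i), i,j = 1..k.
Equivalently, Durbin-Levinson gives phi_{kk} iteratively:
  phi_{11} = rho(1)
  phi_{kk} = [rho(k) - sum_{j=1..k-1} phi_{k-1,j} rho(k-j)]
            / [1 - sum_{j=1..k-1} phi_{k-1,j} rho(j)],
  phi_{k,j} = phi_{k-1,j} - phi_{kk} phi_{k-1,k-j},  j = 1..k-1.
Step k = 1:
  phi_11 = rho(1) = 0.7312.
Step k = 2:
  phi_22 = [rho(2) - phi_11 rho(1)] / [1 - phi_11 rho(1)] = [0.7403 - (0.7312)(0.7312)] / [1 - (0.7312)(0.7312)]
         = 0.20564656 / 0.46534656 = 0.4419.
Therefore phi_{22} = 0.4419.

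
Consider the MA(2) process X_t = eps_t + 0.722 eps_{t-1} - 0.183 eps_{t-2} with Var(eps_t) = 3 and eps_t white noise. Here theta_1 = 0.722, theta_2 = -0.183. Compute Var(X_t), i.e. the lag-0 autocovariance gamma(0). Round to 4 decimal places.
\gamma(0) = 4.6643

For an MA(q) process X_t = eps_t + sum_i theta_i eps_{t-i} with
Var(eps_t) = sigma^2, the variance is
  gamma(0) = sigma^2 * (1 + sum_i theta_i^2).
  sum_i theta_i^2 = (0.722)^2 + (-0.183)^2 = 0.521284 + 0.033489 = 0.554773.
  gamma(0) = 3 * (1 + 0.554773) = 3 * 1.554773 = 4.664319, which rounds to 4.6643.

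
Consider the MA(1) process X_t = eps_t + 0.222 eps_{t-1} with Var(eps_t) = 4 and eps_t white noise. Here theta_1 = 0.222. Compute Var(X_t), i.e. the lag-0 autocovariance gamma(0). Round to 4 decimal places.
\gamma(0) = 4.1971

For an MA(q) process X_t = eps_t + sum_i theta_i eps_{t-i} with
Var(eps_t) = sigma^2, the variance is
  gamma(0) = sigma^2 * (1 + sum_i theta_i^2).
  sum_i theta_i^2 = (0.222)^2 = 0.049284.
  gamma(0) = 4 * (1 + 0.049284) = 4 * 1.049284 = 4.197136, which rounds to 4.1971.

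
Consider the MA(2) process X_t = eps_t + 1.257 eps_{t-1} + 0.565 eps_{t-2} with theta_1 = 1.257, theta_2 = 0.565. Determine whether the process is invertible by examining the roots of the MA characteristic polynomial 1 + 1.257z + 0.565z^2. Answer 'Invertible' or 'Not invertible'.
\text{Invertible}

The MA(q) characteristic polynomial is P(z) = 1 + 1.257z + 0.565z^2.
Invertibility requires all roots to lie outside the unit circle, i.e. |z| > 1 for every root.
Set 1 + (1.257) z + (0.565) z^2 = 0, i.e. a z^2 + b z + c = 0 with a = 0.565, b = 1.257, c = 1.
Discriminant D = b^2 - 4ac = (1.257)^2 - 4*(0.565)*1 = 1.580049 - (2.26) = -0.679951.
D < 0, so the roots are the complex-conjugate pair z = (-b +/- i sqrt(-D)) / (2a) = -1.1124 +/- 0.7297i.
For a conjugate pair |z|^2 = z * conj(z) = (product of roots) = c/a = 1/(0.565) = 1.769912, so |z| = sqrt(1.769912) = 1.3304 for both roots.
Moduli of all roots: 1.3304, 1.3304.
All moduli strictly greater than 1? Yes.
Verdict: Invertible.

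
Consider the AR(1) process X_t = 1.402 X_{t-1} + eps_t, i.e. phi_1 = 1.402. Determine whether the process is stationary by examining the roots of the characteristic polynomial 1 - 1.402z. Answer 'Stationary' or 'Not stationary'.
\text{Not stationary}

The AR(p) characteristic polynomial is P(z) = 1 - 1.402z.
Stationarity requires all roots to lie outside the unit circle, i.e. |z| > 1 for every root.
This is linear in z: 1 + (-1.402) z = 0  =>  z = -1/(-1.402) = 0.713267,  |z| = 0.713267.
Moduli of all roots: 0.7133.
All moduli strictly greater than 1? No.
Verdict: Not stationary.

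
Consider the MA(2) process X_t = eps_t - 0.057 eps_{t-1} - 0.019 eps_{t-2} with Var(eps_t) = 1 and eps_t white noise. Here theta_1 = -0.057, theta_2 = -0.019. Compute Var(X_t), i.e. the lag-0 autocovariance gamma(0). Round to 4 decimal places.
\gamma(0) = 1.0036

For an MA(q) process X_t = eps_t + sum_i theta_i eps_{t-i} with
Var(eps_t) = sigma^2, the variance is
  gamma(0) = sigma^2 * (1 + sum_i theta_i^2).
  sum_i theta_i^2 = (-0.057)^2 + (-0.019)^2 = 0.003249 + 0.000361 = 0.00361.
  gamma(0) = 1 * (1 + 0.00361) = 1 * 1.00361 = 1.00361, which rounds to 1.0036.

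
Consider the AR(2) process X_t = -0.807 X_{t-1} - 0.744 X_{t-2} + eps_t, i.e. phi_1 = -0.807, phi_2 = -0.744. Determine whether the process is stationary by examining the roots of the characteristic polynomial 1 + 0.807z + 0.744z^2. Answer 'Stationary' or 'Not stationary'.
\text{Stationary}

The AR(p) characteristic polynomial is P(z) = 1 + 0.807z + 0.744z^2.
Stationarity requires all roots to lie outside the unit circle, i.e. |z| > 1 for every root.
Set 1 + (0.807) z + (0.744) z^2 = 0, i.e. a z^2 + b z + c = 0 with a = 0.744, b = 0.807, c = 1.
Discriminant D = b^2 - 4ac = (0.807)^2 - 4*(0.744)*1 = 0.651249 - (2.976) = -2.324751.
D < 0, so the roots are the complex-conjugate pair z = (-b +/- i sqrt(-D)) / (2a) = -0.5423 +/- 1.0247i.
For a conjugate pair |z|^2 = z * conj(z) = (product of roots) = c/a = 1/(0.744) = 1.344086, so |z| = sqrt(1.344086) = 1.1593 for both roots.
Moduli of all roots: 1.1593, 1.1593.
All moduli strictly greater than 1? Yes.
Verdict: Stationary.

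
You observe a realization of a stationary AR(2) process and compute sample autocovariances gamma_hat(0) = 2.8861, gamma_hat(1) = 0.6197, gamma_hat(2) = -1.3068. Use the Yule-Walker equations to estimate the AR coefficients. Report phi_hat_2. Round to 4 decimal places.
\hat\phi_{2} = -0.5230

The Yule-Walker equations for an AR(p) process read, in matrix form,
  Gamma_p phi = r_p,   with   (Gamma_p)_{ij} = gamma(|i - j|),
                       (r_p)_i = gamma(i),   i,j = 1..p.
Substitute the sample gammas (Toeplitz matrix and right-hand side of size 2):
  Gamma_p = [[2.8861, 0.6197], [0.6197, 2.8861]]
  r_p     = [0.6197, -1.3068]
Written out:
  2.8861 phi_1 + 0.6197 phi_2 = 0.6197
  0.6197 phi_1 + 2.8861 phi_2 = -1.3068
Solve by Cramer's rule:
  det = gamma(0)^2 - gamma(1)^2 = (2.8861)^2 - (0.6197)^2 = 8.32957321 - 0.38402809 = 7.94554512
  phi_hat_1 = [gamma(1) gamma(0) - gamma(1) gamma(2)] / det = [(0.6197)(2.8861) - (0.6197)(-1.3068)] / 7.94554512 = 2.59834013 / 7.94554512 = 0.327
  phi_hat_2 = [gamma(0) gamma(2) - gamma(1)^2] / det = [(2.8861)(-1.3068) - (0.6197)^2] / 7.94554512 = -4.15558357 / 7.94554512 = -0.523
So phi_hat = [0.3270, -0.5230].
Therefore phi_hat_2 = -0.5230.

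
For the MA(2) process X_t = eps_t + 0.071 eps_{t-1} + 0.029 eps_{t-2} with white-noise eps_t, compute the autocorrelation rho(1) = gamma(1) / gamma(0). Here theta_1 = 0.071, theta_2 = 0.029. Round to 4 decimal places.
\rho(1) = 0.0726

For an MA(q) process with theta_0 = 1, the autocovariance is
  gamma(k) = sigma^2 * sum_{i=0..q-k} theta_i * theta_{i+k},
and rho(k) = gamma(k) / gamma(0). Sigma^2 cancels.
  numerator   = (1)*(0.071) + (0.071)*(0.029) = 0.073059.
  denominator = (1)^2 + (0.071)^2 + (0.029)^2 = 1.005882.
  rho(1) = 0.073059 / 1.005882 = 0.0726.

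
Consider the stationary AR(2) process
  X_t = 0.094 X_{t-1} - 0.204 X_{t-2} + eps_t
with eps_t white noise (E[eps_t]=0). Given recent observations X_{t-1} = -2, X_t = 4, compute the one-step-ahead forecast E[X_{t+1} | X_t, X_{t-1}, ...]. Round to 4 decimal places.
E[X_{t+1} \mid \mathcal F_t] = 0.7840

For an AR(p) model X_t = c + sum_i phi_i X_{t-i} + eps_t, the
one-step-ahead conditional mean is
  E[X_{t+1} | X_t, ...] = c + sum_i phi_i X_{t+1-i}.
Substitute known values:
  E[X_{t+1} | ...] = (0.094) * (4) + (-0.204) * (-2)
                   = 0.7840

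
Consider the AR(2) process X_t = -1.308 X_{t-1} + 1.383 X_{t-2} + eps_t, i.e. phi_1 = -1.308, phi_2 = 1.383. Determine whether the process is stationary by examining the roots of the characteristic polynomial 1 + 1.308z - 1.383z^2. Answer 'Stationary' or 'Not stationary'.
\text{Not stationary}

The AR(p) characteristic polynomial is P(z) = 1 + 1.308z - 1.383z^2.
Stationarity requires all roots to lie outside the unit circle, i.e. |z| > 1 for every root.
Set 1 + (1.308) z + (-1.383) z^2 = 0, i.e. a z^2 + b z + c = 0 with a = -1.383, b = 1.308, c = 1.
Discriminant D = b^2 - 4ac = (1.308)^2 - 4*(-1.383)*1 = 1.710864 - (-5.532) = 7.242864.
D >= 0, so the roots are real: z = (-b +/- sqrt(D)) / (2a) = (-1.308 +/- 2.691257) / (-2.766).
  z_1 = (-1.308 + 2.691257) / (-2.766) = -0.5001,   |z_1| = 0.5001.
  z_2 = (-1.308 - 2.691257) / (-2.766) = 1.4459,   |z_2| = 1.4459.
Moduli of all roots: 0.5001, 1.4459.
All moduli strictly greater than 1? No.
Verdict: Not stationary.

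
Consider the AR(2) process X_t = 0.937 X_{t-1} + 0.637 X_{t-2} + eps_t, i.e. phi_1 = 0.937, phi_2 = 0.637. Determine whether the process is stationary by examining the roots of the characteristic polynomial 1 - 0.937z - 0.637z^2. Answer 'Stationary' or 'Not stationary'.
\text{Not stationary}

The AR(p) characteristic polynomial is P(z) = 1 - 0.937z - 0.637z^2.
Stationarity requires all roots to lie outside the unit circle, i.e. |z| > 1 for every root.
Set 1 + (-0.937) z + (-0.637) z^2 = 0, i.e. a z^2 + b z + c = 0 with a = -0.637, b = -0.937, c = 1.
Discriminant D = b^2 - 4ac = (-0.937)^2 - 4*(-0.637)*1 = 0.877969 - (-2.548) = 3.425969.
D >= 0, so the roots are real: z = (-b +/- sqrt(D)) / (2a) = (0.937 +/- 1.850937) / (-1.274).
  z_1 = (0.937 + 1.850937) / (-1.274) = -2.1883,   |z_1| = 2.1883.
  z_2 = (0.937 - 1.850937) / (-1.274) = 0.7174,   |z_2| = 0.7174.
Moduli of all roots: 2.1883, 0.7174.
All moduli strictly greater than 1? No.
Verdict: Not stationary.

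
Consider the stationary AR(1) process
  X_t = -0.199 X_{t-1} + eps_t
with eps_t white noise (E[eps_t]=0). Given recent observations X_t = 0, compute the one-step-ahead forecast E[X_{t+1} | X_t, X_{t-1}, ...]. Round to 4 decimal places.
E[X_{t+1} \mid \mathcal F_t] = 0.0000

For an AR(p) model X_t = c + sum_i phi_i X_{t-i} + eps_t, the
one-step-ahead conditional mean is
  E[X_{t+1} | X_t, ...] = c + sum_i phi_i X_{t+1-i}.
Substitute known values:
  E[X_{t+1} | ...] = (-0.199) * (0)
                   = 0.0000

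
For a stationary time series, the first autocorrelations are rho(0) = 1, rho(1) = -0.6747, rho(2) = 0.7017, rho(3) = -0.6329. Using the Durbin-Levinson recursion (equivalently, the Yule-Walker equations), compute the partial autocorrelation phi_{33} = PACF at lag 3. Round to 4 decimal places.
\phi_{33} = -0.1579

The PACF at lag k is phi_{kk}, the last component of the solution
to the Yule-Walker system G_k phi = r_k where
  (G_k)_{ij} = rho(|i - j|), (r_k)_i = rho(i), i,j = 1..k.
Equivalently, Durbin-Levinson gives phi_{kk} iteratively:
  phi_{11} = rho(1)
  phi_{kk} = [rho(k) - sum_{j=1..k-1} phi_{k-1,j} rho(k-j)]
            / [1 - sum_{j=1..k-1} phi_{k-1,j} rho(j)],
  phi_{k,j} = phi_{k-1,j} - phi_{kk} phi_{k-1,k-j},  j = 1..k-1.
Step k = 1:
  phi_11 = rho(1) = -0.6747.
Step k = 2:
  phi_22 = [rho(2) - phi_11 rho(1)] / [1 - phi_11 rho(1)] = [0.7017 - (-0.6747)(-0.6747)] / [1 - (-0.6747)(-0.6747)]
         = 0.24647991 / 0.54477991 = 0.452439.
  Update: phi_21 = phi_11 - phi_22 phi_11 = -0.6747 - (0.452439)(-0.6747) = -0.369439.
Step k = 3:
  phi_33 = [rho(3) - phi_21 rho(2) - phi_22 rho(1)] / [1 - phi_21 rho(1) - phi_22 rho(2)]
    numerator   = -0.6329 - (-0.369439)(0.7017) - (0.452439)(-0.6747) = -0.06840369
    denominator = 1 - (-0.369439)(-0.6747) - (0.452439)(0.7017) = 0.43326268
  phi_33 = -0.06840369 / 0.43326268 = -0.1579.
Therefore phi_{33} = -0.1579.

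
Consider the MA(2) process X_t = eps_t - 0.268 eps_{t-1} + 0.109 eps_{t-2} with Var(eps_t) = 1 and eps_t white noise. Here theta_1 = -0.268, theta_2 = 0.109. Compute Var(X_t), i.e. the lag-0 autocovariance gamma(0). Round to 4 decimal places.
\gamma(0) = 1.0837

For an MA(q) process X_t = eps_t + sum_i theta_i eps_{t-i} with
Var(eps_t) = sigma^2, the variance is
  gamma(0) = sigma^2 * (1 + sum_i theta_i^2).
  sum_i theta_i^2 = (-0.268)^2 + (0.109)^2 = 0.071824 + 0.011881 = 0.083705.
  gamma(0) = 1 * (1 + 0.083705) = 1 * 1.083705 = 1.083705, which rounds to 1.0837.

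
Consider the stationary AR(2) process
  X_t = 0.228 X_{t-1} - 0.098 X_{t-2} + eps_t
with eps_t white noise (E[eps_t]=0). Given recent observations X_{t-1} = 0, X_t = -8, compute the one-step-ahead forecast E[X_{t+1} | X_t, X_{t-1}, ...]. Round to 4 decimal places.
E[X_{t+1} \mid \mathcal F_t] = -1.8240

For an AR(p) model X_t = c + sum_i phi_i X_{t-i} + eps_t, the
one-step-ahead conditional mean is
  E[X_{t+1} | X_t, ...] = c + sum_i phi_i X_{t+1-i}.
Substitute known values:
  E[X_{t+1} | ...] = (0.228) * (-8) + (-0.098) * (0)
                   = -1.8240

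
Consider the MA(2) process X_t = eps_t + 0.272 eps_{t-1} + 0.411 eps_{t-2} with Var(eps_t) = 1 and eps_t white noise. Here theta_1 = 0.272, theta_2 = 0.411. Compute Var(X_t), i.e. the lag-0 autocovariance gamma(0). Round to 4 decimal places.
\gamma(0) = 1.2429

For an MA(q) process X_t = eps_t + sum_i theta_i eps_{t-i} with
Var(eps_t) = sigma^2, the variance is
  gamma(0) = sigma^2 * (1 + sum_i theta_i^2).
  sum_i theta_i^2 = (0.272)^2 + (0.411)^2 = 0.073984 + 0.168921 = 0.242905.
  gamma(0) = 1 * (1 + 0.242905) = 1 * 1.242905 = 1.242905, which rounds to 1.2429.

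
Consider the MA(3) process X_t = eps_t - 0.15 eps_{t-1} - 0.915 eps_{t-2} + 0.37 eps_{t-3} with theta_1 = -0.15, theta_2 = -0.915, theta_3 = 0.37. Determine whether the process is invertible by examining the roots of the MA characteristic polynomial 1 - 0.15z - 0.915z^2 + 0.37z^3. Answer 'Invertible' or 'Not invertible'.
\text{Not invertible}

The MA(q) characteristic polynomial is P(z) = 1 - 0.15z - 0.915z^2 + 0.37z^3.
Invertibility requires all roots to lie outside the unit circle, i.e. |z| > 1 for every root.
Degree 3: look for a simple real root z0 first, then factor out (1 - z/z0) and solve the remaining quadratic.
Testing z0 = 2: P(2) = 1 + (-0.15)(2) + (-0.915)(2)^2 + (0.37)(2)^3
  = 1 + (-0.3) + (-3.66) + (2.96) = 0.  So z_0 = 2 is a root, |z_0| = 2.
Divide out the factor (1 - 0.5 z) = (1 - z/z0) (since 1/z0 = 0.5):
  P(z) = (1 - 0.5 z)(1 + (0.35) z + (-0.74) z^2)
  [check: z-coef 0.35 - (0.5) = -0.15; z^2-coef -0.74 - (0.5)(0.35) = -0.915; z^3-coef -(0.5)(-0.74) = 0.37.]
Remaining roots from the quadratic factor 1 + (0.35) z + (-0.74) z^2:
  Set 1 + (0.35) z + (-0.74) z^2 = 0, i.e. a z^2 + b z + c = 0 with a = -0.74, b = 0.35, c = 1.
  Discriminant D = b^2 - 4ac = (0.35)^2 - 4*(-0.74)*1 = 0.1225 - (-2.96) = 3.0825.
  D >= 0, so the roots are real: z = (-b +/- sqrt(D)) / (2a) = (-0.35 +/- 1.755705) / (-1.48).
    z_1 = (-0.35 + 1.755705) / (-1.48) = -0.9498,   |z_1| = 0.9498.
    z_2 = (-0.35 - 1.755705) / (-1.48) = 1.4228,   |z_2| = 1.4228.
Moduli of all roots: 2.0000, 0.9498, 1.4228.
All moduli strictly greater than 1? No.
Verdict: Not invertible.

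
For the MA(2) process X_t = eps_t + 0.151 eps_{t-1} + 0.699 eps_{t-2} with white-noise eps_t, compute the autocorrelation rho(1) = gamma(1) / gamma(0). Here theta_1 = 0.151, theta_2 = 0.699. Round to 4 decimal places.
\rho(1) = 0.1697

For an MA(q) process with theta_0 = 1, the autocovariance is
  gamma(k) = sigma^2 * sum_{i=0..q-k} theta_i * theta_{i+k},
and rho(k) = gamma(k) / gamma(0). Sigma^2 cancels.
  numerator   = (1)*(0.151) + (0.151)*(0.699) = 0.256549.
  denominator = (1)^2 + (0.151)^2 + (0.699)^2 = 1.511402.
  rho(1) = 0.256549 / 1.511402 = 0.1697.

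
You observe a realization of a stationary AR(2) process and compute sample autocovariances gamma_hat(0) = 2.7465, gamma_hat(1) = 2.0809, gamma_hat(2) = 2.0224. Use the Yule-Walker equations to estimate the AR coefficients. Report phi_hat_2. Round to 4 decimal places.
\hat\phi_{2} = 0.3811

The Yule-Walker equations for an AR(p) process read, in matrix form,
  Gamma_p phi = r_p,   with   (Gamma_p)_{ij} = gamma(|i - j|),
                       (r_p)_i = gamma(i),   i,j = 1..p.
Substitute the sample gammas (Toeplitz matrix and right-hand side of size 2):
  Gamma_p = [[2.7465, 2.0809], [2.0809, 2.7465]]
  r_p     = [2.0809, 2.0224]
Written out:
  2.7465 phi_1 + 2.0809 phi_2 = 2.0809
  2.0809 phi_1 + 2.7465 phi_2 = 2.0224
Solve by Cramer's rule:
  det = gamma(0)^2 - gamma(1)^2 = (2.7465)^2 - (2.0809)^2 = 7.54326225 - 4.33014481 = 3.21311744
  phi_hat_1 = [gamma(1) gamma(0) - gamma(1) gamma(2)] / det = [(2.0809)(2.7465) - (2.0809)(2.0224)] / 3.21311744 = 1.50677969 / 3.21311744 = 0.4689
  phi_hat_2 = [gamma(0) gamma(2) - gamma(1)^2] / det = [(2.7465)(2.0224) - (2.0809)^2] / 3.21311744 = 1.22437679 / 3.21311744 = 0.3811
So phi_hat = [0.4689, 0.3811].
Therefore phi_hat_2 = 0.3811.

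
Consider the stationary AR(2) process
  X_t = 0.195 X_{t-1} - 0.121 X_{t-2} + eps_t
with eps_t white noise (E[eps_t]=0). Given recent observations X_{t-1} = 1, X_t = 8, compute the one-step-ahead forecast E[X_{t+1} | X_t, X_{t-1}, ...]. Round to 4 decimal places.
E[X_{t+1} \mid \mathcal F_t] = 1.4390

For an AR(p) model X_t = c + sum_i phi_i X_{t-i} + eps_t, the
one-step-ahead conditional mean is
  E[X_{t+1} | X_t, ...] = c + sum_i phi_i X_{t+1-i}.
Substitute known values:
  E[X_{t+1} | ...] = (0.195) * (8) + (-0.121) * (1)
                   = 1.4390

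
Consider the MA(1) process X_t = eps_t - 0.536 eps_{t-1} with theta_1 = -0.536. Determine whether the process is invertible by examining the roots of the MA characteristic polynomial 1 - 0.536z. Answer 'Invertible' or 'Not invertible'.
\text{Invertible}

The MA(q) characteristic polynomial is P(z) = 1 - 0.536z.
Invertibility requires all roots to lie outside the unit circle, i.e. |z| > 1 for every root.
This is linear in z: 1 + (-0.536) z = 0  =>  z = -1/(-0.536) = 1.865672,  |z| = 1.865672.
Moduli of all roots: 1.8657.
All moduli strictly greater than 1? Yes.
Verdict: Invertible.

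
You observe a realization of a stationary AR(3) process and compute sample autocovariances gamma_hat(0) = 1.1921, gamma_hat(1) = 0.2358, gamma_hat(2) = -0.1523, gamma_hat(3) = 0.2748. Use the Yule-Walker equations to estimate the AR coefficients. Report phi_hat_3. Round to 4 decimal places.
\hat\phi_{3} = 0.3161

The Yule-Walker equations for an AR(p) process read, in matrix form,
  Gamma_p phi = r_p,   with   (Gamma_p)_{ij} = gamma(|i - j|),
                       (r_p)_i = gamma(i),   i,j = 1..p.
Substitute the sample gammas (Toeplitz matrix and right-hand side of size 3):
  Gamma_p = [[1.1921, 0.2358, -0.1523], [0.2358, 1.1921, 0.2358], [-0.1523, 0.2358, 1.1921]]
  r_p     = [0.2358, -0.1523, 0.2748]
Written out (R1..R3):
  (R1) 1.1921 phi_1 + 0.2358 phi_2 - 0.1523 phi_3 = 0.2358
  (R2) 0.2358 phi_1 + 1.1921 phi_2 + 0.2358 phi_3 = -0.1523
  (R3) -0.1523 phi_1 + 0.2358 phi_2 + 1.1921 phi_3 = 0.2748
Gaussian elimination:
  R2 <- R2 - (0.2358/1.1921) R1 = R2 - (0.197802) R1:  1.145458 phi_2 + 0.265925 phi_3 = -0.198942
  R3 <- R3 - (-0.1523/1.1921) R1 = R3 - (-0.127758) R1:  0.265925 phi_2 + 1.172642 phi_3 = 0.304925
  R3 <- R3 - (0.265925/1.145458) R2 = R3 - (0.232156) R2:  1.110906 phi_3 = 0.351111
Back-substitution:
  phi_hat_3 = 0.351111 / 1.110906 = 0.316058
  phi_hat_2 = (-0.198942 - (0.265925)(0.316058)) / 1.145458 = -0.247054
  phi_hat_1 = (0.2358 - (0.2358)(-0.247054) - (-0.1523)(0.316058)) / 1.1921 = 0.287049
So phi_hat = [0.2870, -0.2471, 0.3161].
Therefore phi_hat_3 = 0.3161.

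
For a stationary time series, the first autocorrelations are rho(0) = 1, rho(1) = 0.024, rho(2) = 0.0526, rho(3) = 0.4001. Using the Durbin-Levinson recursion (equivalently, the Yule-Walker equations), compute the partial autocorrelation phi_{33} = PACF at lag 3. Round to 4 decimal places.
\phi_{33} = 0.3990

The PACF at lag k is phi_{kk}, the last component of the solution
to the Yule-Walker system G_k phi = r_k where
  (G_k)_{ij} = rho(|i - j|), (r_k)_i = rho(i), i,j = 1..k.
Equivalently, Durbin-Levinson gives phi_{kk} iteratively:
  phi_{11} = rho(1)
  phi_{kk} = [rho(k) - sum_{j=1..k-1} phi_{k-1,j} rho(k-j)]
            / [1 - sum_{j=1..k-1} phi_{k-1,j} rho(j)],
  phi_{k,j} = phi_{k-1,j} - phi_{kk} phi_{k-1,k-j},  j = 1..k-1.
Step k = 1:
  phi_11 = rho(1) = 0.024.
Step k = 2:
  phi_22 = [rho(2) - phi_11 rho(1)] / [1 - phi_11 rho(1)] = [0.0526 - (0.024)(0.024)] / [1 - (0.024)(0.024)]
         = 0.052024 / 0.999424 = 0.052054.
  Update: phi_21 = phi_11 - phi_22 phi_11 = 0.024 - (0.052054)(0.024) = 0.022751.
Step k = 3:
  phi_33 = [rho(3) - phi_21 rho(2) - phi_22 rho(1)] / [1 - phi_21 rho(1) - phi_22 rho(2)]
    numerator   = 0.4001 - (0.022751)(0.0526) - (0.052054)(0.024) = 0.39765402
    denominator = 1 - (0.022751)(0.024) - (0.052054)(0.0526) = 0.99671594
  phi_33 = 0.39765402 / 0.99671594 = 0.399.
Therefore phi_{33} = 0.3990.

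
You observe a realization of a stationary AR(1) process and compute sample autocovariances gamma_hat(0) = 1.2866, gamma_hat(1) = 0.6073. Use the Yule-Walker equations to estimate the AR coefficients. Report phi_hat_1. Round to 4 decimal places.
\hat\phi_{1} = 0.4720

The Yule-Walker equations for an AR(p) process read, in matrix form,
  Gamma_p phi = r_p,   with   (Gamma_p)_{ij} = gamma(|i - j|),
                       (r_p)_i = gamma(i),   i,j = 1..p.
Substitute the sample gammas (Toeplitz matrix and right-hand side of size 1):
  Gamma_p = [[1.2866]]
  r_p     = [0.6073]
With p = 1 this is the single equation gamma(0) phi_1 = gamma(1):
  phi_hat_1 = gamma(1) / gamma(0) = 0.6073 / 1.2866 = 0.4720.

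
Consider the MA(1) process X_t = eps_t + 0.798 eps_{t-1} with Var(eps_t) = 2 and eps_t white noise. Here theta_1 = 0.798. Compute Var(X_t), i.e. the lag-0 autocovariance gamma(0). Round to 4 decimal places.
\gamma(0) = 3.2736

For an MA(q) process X_t = eps_t + sum_i theta_i eps_{t-i} with
Var(eps_t) = sigma^2, the variance is
  gamma(0) = sigma^2 * (1 + sum_i theta_i^2).
  sum_i theta_i^2 = (0.798)^2 = 0.636804.
  gamma(0) = 2 * (1 + 0.636804) = 2 * 1.636804 = 3.273608, which rounds to 3.2736.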